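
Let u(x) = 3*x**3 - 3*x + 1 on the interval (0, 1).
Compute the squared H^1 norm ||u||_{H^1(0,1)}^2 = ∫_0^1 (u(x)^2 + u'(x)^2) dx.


||u||_{H^1}^2 = 517/70

The H^1 norm (squared) on an interval (0, L) is
  ||u||_{H^1}^2 = ∫_0^L u(x)^2 dx + ∫_0^L u'(x)^2 dx.
Compute u'(x) = 9*x**2 - 3.
Then u(x)^2 = 9*x**6 - 18*x**4 + 6*x**3 + 9*x**2 - 6*x + 1 and u'(x)^2 = 81*x**4 - 54*x**2 + 9.
Integrate each monomial from 0 to 1 using ∫_0^1 c·x^n dx = c·1^(n+1)/(n+1):
  ∫_0^1 u(x)^2 dx = ∫_0^1 (9*x^6 - 18*x^4 + 6*x^3 + 9*x^2 - 6*x + 1) dx. Term by term:
    ∫_0^1 9*x^6 dx = 9/7;  ∫_0^1 -18*x^4 dx = -18/5;  ∫_0^1 6*x^3 dx = 3/2;
    ∫_0^1 9*x^2 dx = 3;  ∫_0^1 -6*x dx = -3;  ∫_0^1 1 dx = 1.
  Sum: 9/7 − 18/5 + 3/2 + 3 − 3 + 1 = 13/70.
  ∫_0^1 u'(x)^2 dx = ∫_0^1 (81*x^4 - 54*x^2 + 9) dx. Term by term:
    ∫_0^1 81*x^4 dx = 81/5;  ∫_0^1 -54*x^2 dx = -18;  ∫_0^1 9 dx = 9.
  Sum: 81/5 − 18 + 9 = 36/5.
Adding: ||u||_{H^1}^2 = 13/70 + 36/5 = 517/70.


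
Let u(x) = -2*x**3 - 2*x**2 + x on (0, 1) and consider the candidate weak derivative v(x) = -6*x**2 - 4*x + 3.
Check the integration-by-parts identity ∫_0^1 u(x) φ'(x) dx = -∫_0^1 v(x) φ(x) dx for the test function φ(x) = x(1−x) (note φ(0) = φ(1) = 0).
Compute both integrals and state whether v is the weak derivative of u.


LHS = 7/15, RHS = 2/15. No, v is not the weak derivative of u.

u(x) = -2*x**3 - 2*x**2 + x, classical derivative u'(x) = -6*x**2 - 4*x + 1.
φ(x) = x(1−x), so φ'(x) = 1 - 2*x.
Note φ(0) = φ(1) = 0, so the boundary term u·φ vanishes.
LHS = ∫_0^1 u(x) φ'(x) dx = ∫_0^1 (4*x^4 + 2*x^3 - 4*x^2 + x) dx. Term by term:
  ∫_0^1 4*x^4 dx = 4/5;  ∫_0^1 2*x^3 dx = 1/2;  ∫_0^1 -4*x^2 dx = -4/3;
  ∫_0^1 x dx = 1/2.
Sum: 4/5 + 1/2 − 4/3 + 1/2 = 7/15.
So LHS = 7/15.
∫_0^1 v(x) φ(x) dx = ∫_0^1 (6*x^4 - 2*x^3 - 7*x^2 + 3*x) dx. Term by term:
  ∫_0^1 6*x^4 dx = 6/5;  ∫_0^1 -2*x^3 dx = -1/2;  ∫_0^1 -7*x^2 dx = -7/3;
  ∫_0^1 3*x dx = 3/2.
Sum: 6/5 − 1/2 − 7/3 + 3/2 = -2/15.
So RHS = -∫_0^1 v(x) φ(x) dx = 2/15.
LHS − RHS = 1/3 ≠ 0, so the identity fails.
(For a valid weak derivative the identity must hold for EVERY test function, in particular this one. The failure shows v is NOT the weak derivative of u.)
Correct weak derivative would be u'(x) = -6*x**2 - 4*x + 1.


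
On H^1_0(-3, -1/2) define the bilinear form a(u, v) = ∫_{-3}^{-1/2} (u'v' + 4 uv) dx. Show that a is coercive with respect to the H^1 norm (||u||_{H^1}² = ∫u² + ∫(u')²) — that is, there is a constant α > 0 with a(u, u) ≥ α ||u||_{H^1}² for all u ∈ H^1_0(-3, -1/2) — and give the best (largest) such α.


α = 1

Coercivity of a(·,·) on H^1_0(-3, -1/2) means a(u, u) ≥ α ||u||_{H^1}² for every u ∈ H^1_0.
The interval has length L = 5/2, and Poincaré/coercivity depend only on L. Here a(u, u) = ∫(u')² + (4)·∫u².
Here c = 4 ≥ 1, so a(u,u) = ∫(u')² + c∫u² ≥ ∫(u')² + ∫u² = ||u||_{H^1}², i.e. α = 1 works. No larger α is possible: a(u,u) ≥ α||u||_{H^1}² means (1−α)∫(u')² ≥ (α−c)∫u², and for the modes u_n = sin(nπ(x−x₀)/L) (x₀ the left endpoint) one has ∫u_n²/∫(u_n')² = (L/(nπ))² → 0, so a(u_n,u_n)/||u_n||_{H^1}² → 1. Hence the optimal constant is α = 1.
Therefore α = 1.


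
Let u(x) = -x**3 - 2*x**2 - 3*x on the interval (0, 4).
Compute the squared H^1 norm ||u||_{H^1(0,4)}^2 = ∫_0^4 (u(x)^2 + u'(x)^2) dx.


||u||_{H^1}^2 = 434412/35

The H^1 norm (squared) on an interval (0, L) is
  ||u||_{H^1}^2 = ∫_0^L u(x)^2 dx + ∫_0^L u'(x)^2 dx.
Compute u'(x) = -3*x**2 - 4*x - 3.
Then u(x)^2 = x**6 + 4*x**5 + 10*x**4 + 12*x**3 + 9*x**2 and u'(x)^2 = 9*x**4 + 24*x**3 + 34*x**2 + 24*x + 9.
Integrate each monomial from 0 to 4 using ∫_0^4 c·x^n dx = c·4^(n+1)/(n+1):
  ∫_0^4 u(x)^2 dx = ∫_0^4 (x^6 + 4*x^5 + 10*x^4 + 12*x^3 + 9*x^2) dx. Term by term:
    ∫_0^4 x^6 dx = 16384/7;  ∫_0^4 4*x^5 dx = 8192/3;  ∫_0^4 10*x^4 dx = 2048;
    ∫_0^4 12*x^3 dx = 768;  ∫_0^4 9*x^2 dx = 192.
  Sum: 16384/7 + 8192/3 + 2048 + 768 + 192 = 169664/21.
  ∫_0^4 u'(x)^2 dx = ∫_0^4 (9*x^4 + 24*x^3 + 34*x^2 + 24*x + 9) dx. Term by term:
    ∫_0^4 9*x^4 dx = 9216/5;  ∫_0^4 24*x^3 dx = 1536;  ∫_0^4 34*x^2 dx = 2176/3;
    ∫_0^4 24*x dx = 192;  ∫_0^4 9 dx = 36.
  Sum: 9216/5 + 1536 + 2176/3 + 192 + 36 = 64988/15.
Adding: ||u||_{H^1}^2 = 169664/21 + 64988/15 = 434412/35.


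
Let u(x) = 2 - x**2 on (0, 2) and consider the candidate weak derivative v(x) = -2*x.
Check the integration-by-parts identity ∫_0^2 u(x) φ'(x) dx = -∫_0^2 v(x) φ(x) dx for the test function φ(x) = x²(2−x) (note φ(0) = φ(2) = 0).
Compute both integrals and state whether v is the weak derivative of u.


LHS = 16/5, RHS = 16/5. Yes, v = u' weakly.

u(x) = 2 - x**2, classical derivative u'(x) = -2*x.
φ(x) = x²(2−x), so φ'(x) = x*(4 - 3*x).
Note φ(0) = φ(2) = 0, so the boundary term u·φ vanishes.
LHS = ∫_0^2 u(x) φ'(x) dx = ∫_0^2 (3*x^4 - 4*x^3 - 6*x^2 + 8*x) dx. Term by term:
  ∫_0^2 3*x^4 dx = 96/5;  ∫_0^2 -4*x^3 dx = -16;  ∫_0^2 -6*x^2 dx = -16;
  ∫_0^2 8*x dx = 16.
Sum: 96/5 − 16 − 16 + 16 = 16/5.
So LHS = 16/5.
∫_0^2 v(x) φ(x) dx = ∫_0^2 (2*x^4 - 4*x^3) dx. Term by term:
  ∫_0^2 2*x^4 dx = 64/5;  ∫_0^2 -4*x^3 dx = -16.
Sum: 64/5 − 16 = -16/5.
So RHS = -∫_0^2 v(x) φ(x) dx = 16/5.
LHS = RHS, so the identity holds for this test φ.
Moreover u is smooth here and v(x) = u'(x) = -2*x pointwise, so the identity holds for every test function. Hence v is the weak derivative of u.


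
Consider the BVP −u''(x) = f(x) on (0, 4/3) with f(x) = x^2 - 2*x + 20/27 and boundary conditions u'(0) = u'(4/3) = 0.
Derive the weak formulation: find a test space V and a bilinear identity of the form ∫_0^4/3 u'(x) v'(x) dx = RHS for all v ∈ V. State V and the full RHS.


V = H^1(0, 4/3) (no boundary constraint on v; u is determined up to an additive constant); weak form: ∫_0^4/3 u'v' dx = ∫_0^4/3 (x^2 - 2*x + 20/27) v dx for all v ∈ V.

Multiply both sides by a test function v and integrate from 0 to 4/3:
  ∫_0^4/3 −u''(x) v(x) dx = ∫_0^4/3 f(x) v(x) dx.
Integrate the LHS by parts once:
  ∫_0^4/3 −u'' v dx = −[u'(x) v(x)]_0^4/3 + ∫_0^4/3 u'(x) v'(x) dx.
Thus ∫_0^4/3 u'(x) v'(x) dx = ∫_0^4/3 f(x) v(x) dx + [u'(x) v(x)]_0^4/3.
Choose V so that boundary terms are either known or forced to vanish.
u has homogeneous Neumann: u'(0) = u'(4/3) = 0. So [u' v]_0^4/3 = 0·v(4/3) − 0·v(0) = 0 for any v; take V = H^1(0, 4/3).
Weak formulation: find u (satisfying any essential BC) such that ∫_0^4/3 u'(x) v'(x) dx = ∫_0^4/3 f v dx for all v ∈ V (homogeneous Neumann, so boundary terms vanish).
Substituting f(x) = x^2 - 2*x + 20/27, the right-hand side is ∫_0^4/3 (x^2 - 2*x + 20/27) v dx.
Compatibility check (pure Neumann): taking v ≡ 1 ∈ V gives 0 = ∫_0^4/3 f dx + (0) − (0), i.e. ∫_0^4/3 f dx must equal u'(0) − u'(4/3) = 0. Indeed ∫_0^4/3 (x^2 - 2*x + 20/27) dx = 0, so the data are compatible. The solution is then unique only up to an additive constant (fix it e.g. by requiring ∫_0^4/3 u dx = 0).


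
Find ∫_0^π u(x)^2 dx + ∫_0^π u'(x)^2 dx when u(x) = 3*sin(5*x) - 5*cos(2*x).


||u||_{H^1(0,π)}^2 = -500/7 + 359*π/2

u'(x) = 10*sin(2*x) + 15*cos(5*x).
Expand u² and (u')² and integrate term by term on (0, π), using: for integers n ≥ 1, ∫_0^π sin²(nx) dx = ∫_0^π cos²(nx) dx = π/2; for n ≠ n', ∫_0^π sin(nx)sin(n'x) dx = ∫_0^π cos(nx)cos(n'x) dx = 0; and by product-to-sum, ∫_0^π sin(nx)cos(n'x) dx = ½∫_0^π [sin((n+n')x) + sin((n−n')x)] dx, which is 0 when n+n' is even and 2n/(n²−n'²) when n+n' is odd (it need not vanish on (0, π)).
  u² squared terms: (-5)²·∫cos(2x)² dx = 25·π/2 = 25*π/2;  (3)²·∫sin(5x)² dx = 9·π/2 = 9*π/2.
  u² cross terms: 2·(-5)·(3)·∫cos(2x)·sin(5x) dx = -30·(10/21) = -100/7.
  So ∫_0^π u² dx = 25*π/2 + 9*π/2 − 100/7 = -100/7 + 17*π.
  (u')² squared terms: (10)²·∫sin(2x)² dx = 100·π/2 = 50*π;  (15)²·∫cos(5x)² dx = 225·π/2 = 225*π/2.
  (u')² cross terms: 2·(10)·(15)·∫sin(2x)·cos(5x) dx = 300·(-4/21) = -400/7.
  So ∫_0^π (u')² dx = 50*π + 225*π/2 − 400/7 = -400/7 + 325*π/2.
||u||_{H^1}^2 = (-100/7 + 17*π) + (-400/7 + 325*π/2) = -500/7 + 359*π/2.


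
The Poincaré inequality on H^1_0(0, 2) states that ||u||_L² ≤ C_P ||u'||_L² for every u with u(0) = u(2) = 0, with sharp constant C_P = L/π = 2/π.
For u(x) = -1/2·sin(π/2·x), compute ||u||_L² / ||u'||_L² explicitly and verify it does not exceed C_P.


||u||_L² / ||u'||_L² = 2/π = C_P.

u(x) = -1/2·sin(π/2·x), so u'(x) = -π*cos(π*x/2)/4.
Writing u(x) = A·sin(kπx/L) with A = -1/2 and k = 1, use ∫_0^L sin²(kπx/L) dx = L/2 and ∫_0^L cos²(kπx/L) dx = L/2.
u² = 1/4·sin²(π/2·x) and (u')² = π^2/16·cos²(π/2·x), and each of sin², cos² integrates to L/2 = 1 over (0, 2).
∫_0^2 u² dx = 1/4, so ||u||_L² = 1/2.
∫_0^2 (u')² dx = π^2/16, so ||u'||_L² = π/4.
Ratio ||u||_L² / ||u'||_L² = 2/π.
Sharp Poincaré constant on H^1_0(0, 2) is C_P = L/π = 2/π, achieved by sin(π/2·x).
This is the k = 1 eigenfunction (up to amplitude), so the ratio equals the sharp Poincaré constant exactly.


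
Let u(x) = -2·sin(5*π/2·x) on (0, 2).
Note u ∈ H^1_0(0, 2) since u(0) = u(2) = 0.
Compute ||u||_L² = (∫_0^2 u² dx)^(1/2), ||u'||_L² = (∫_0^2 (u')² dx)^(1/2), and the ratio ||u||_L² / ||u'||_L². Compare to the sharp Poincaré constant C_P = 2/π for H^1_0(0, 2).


||u||_L² / ||u'||_L² = 2/(5*π) < C_P = 2/π.

u(x) = -2·sin(5*π/2·x), so u'(x) = -5*π*cos(5*π*x/2).
Writing u(x) = A·sin(kπx/L) with A = -2 and k = 5, use ∫_0^L sin²(kπx/L) dx = L/2 and ∫_0^L cos²(kπx/L) dx = L/2.
u² = 4·sin²(5*π/2·x) and (u')² = 25*π^2·cos²(5*π/2·x), and each of sin², cos² integrates to L/2 = 1 over (0, 2).
∫_0^2 u² dx = 4, so ||u||_L² = 2.
∫_0^2 (u')² dx = 25*π^2, so ||u'||_L² = 5*π.
Ratio ||u||_L² / ||u'||_L² = 2/(5*π).
Sharp Poincaré constant on H^1_0(0, 2) is C_P = L/π = 2/π, achieved by sin(π/2·x).
This is the k = 5 harmonic; the ratio L/(kπ) is strictly less than C_P = L/π, consistent with the sharp inequality ||u||_L² ≤ C_P ||u'||_L².


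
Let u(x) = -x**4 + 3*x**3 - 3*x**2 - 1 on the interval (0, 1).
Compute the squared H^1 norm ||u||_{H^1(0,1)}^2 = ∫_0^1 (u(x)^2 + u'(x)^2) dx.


||u||_{H^1}^2 = 829/252

The H^1 norm (squared) on an interval (0, L) is
  ||u||_{H^1}^2 = ∫_0^L u(x)^2 dx + ∫_0^L u'(x)^2 dx.
Compute u'(x) = -4*x**3 + 9*x**2 - 6*x.
Then u(x)^2 = x**8 - 6*x**7 + 15*x**6 - 18*x**5 + 11*x**4 - 6*x**3 + 6*x**2 + 1 and u'(x)^2 = 16*x**6 - 72*x**5 + 129*x**4 - 108*x**3 + 36*x**2.
Integrate each monomial from 0 to 1 using ∫_0^1 c·x^n dx = c·1^(n+1)/(n+1):
  ∫_0^1 u(x)^2 dx = ∫_0^1 (x^8 - 6*x^7 + 15*x^6 - 18*x^5 + 11*x^4 - 6*x^3 + 6*x^2 + 1) dx. Term by term:
    ∫_0^1 x^8 dx = 1/9;  ∫_0^1 -6*x^7 dx = -3/4;  ∫_0^1 15*x^6 dx = 15/7;
    ∫_0^1 -18*x^5 dx = -3;  ∫_0^1 11*x^4 dx = 11/5;  ∫_0^1 -6*x^3 dx = -3/2;
    ∫_0^1 6*x^2 dx = 2;  ∫_0^1 1 dx = 1.
  Sum: 1/9 − 3/4 + 15/7 − 3 + 11/5 − 3/2 + 2 + 1 = 2777/1260.
  ∫_0^1 u'(x)^2 dx = ∫_0^1 (16*x^6 - 72*x^5 + 129*x^4 - 108*x^3 + 36*x^2) dx. Term by term:
    ∫_0^1 16*x^6 dx = 16/7;  ∫_0^1 -72*x^5 dx = -12;  ∫_0^1 129*x^4 dx = 129/5;
    ∫_0^1 -108*x^3 dx = -27;  ∫_0^1 36*x^2 dx = 12.
  Sum: 16/7 − 12 + 129/5 − 27 + 12 = 38/35.
Adding: ||u||_{H^1}^2 = 2777/1260 + 38/35 = 829/252.


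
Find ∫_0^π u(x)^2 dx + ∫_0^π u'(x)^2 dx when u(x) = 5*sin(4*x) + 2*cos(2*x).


||u||_{H^1(0,π)}^2 = 445*π/2

u'(x) = -4*sin(2*x) + 20*cos(4*x).
Expand u² and (u')² and integrate term by term on (0, π), using: for integers n ≥ 1, ∫_0^π sin²(nx) dx = ∫_0^π cos²(nx) dx = π/2; for n ≠ n', ∫_0^π sin(nx)sin(n'x) dx = ∫_0^π cos(nx)cos(n'x) dx = 0; and by product-to-sum, ∫_0^π sin(nx)cos(n'x) dx = ½∫_0^π [sin((n+n')x) + sin((n−n')x)] dx, which is 0 when n+n' is even and 2n/(n²−n'²) when n+n' is odd (it need not vanish on (0, π)).
  u² squared terms: (2)²·∫cos(2x)² dx = 4·π/2 = 2*π;  (5)²·∫sin(4x)² dx = 25·π/2 = 25*π/2.
  u² cross terms: 2·(2)·(5)·∫cos(2x)·sin(4x) dx = 20·(0) = 0.
  So ∫_0^π u² dx = 2*π + 25*π/2 + 0 = 29*π/2.
  (u')² squared terms: (-4)²·∫sin(2x)² dx = 16·π/2 = 8*π;  (20)²·∫cos(4x)² dx = 400·π/2 = 200*π.
  (u')² cross terms: 2·(-4)·(20)·∫sin(2x)·cos(4x) dx = -160·(0) = 0.
  So ∫_0^π (u')² dx = 8*π + 200*π + 0 = 208*π.
||u||_{H^1}^2 = (29*π/2) + (208*π) = 445*π/2.


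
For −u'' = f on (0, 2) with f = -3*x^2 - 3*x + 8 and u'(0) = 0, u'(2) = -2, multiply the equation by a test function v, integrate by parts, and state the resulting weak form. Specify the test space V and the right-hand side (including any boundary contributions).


V = H^1(0, 2) (v unrestricted at boundary; u is determined up to an additive constant); weak form: ∫_0^2 u'v' dx = ∫_0^2 (-3*x^2 - 3*x + 8) v dx − 2·v(2) for all v ∈ V.

Multiply both sides by a test function v and integrate from 0 to 2:
  ∫_0^2 −u''(x) v(x) dx = ∫_0^2 f(x) v(x) dx.
Integrate the LHS by parts once:
  ∫_0^2 −u'' v dx = −[u'(x) v(x)]_0^2 + ∫_0^2 u'(x) v'(x) dx.
Thus ∫_0^2 u'(x) v'(x) dx = ∫_0^2 f(x) v(x) dx + [u'(x) v(x)]_0^2.
Choose V so that boundary terms are either known or forced to vanish.
u has inhomogeneous Neumann u'(0) = 0, u'(2) = -2. [u' v]_0^2 = (-2)·v(2) − (0)·v(0) = − 2·v(2). Take V = H^1(0, 2); boundary term becomes part of RHS.
Weak formulation: find u (satisfying any essential BC) such that ∫_0^2 u'(x) v'(x) dx = ∫_0^2 f v dx − 2·v(2) for all v ∈ V (Neumann data are natural BCs: they enter the RHS as boundary terms).
Substituting f(x) = -3*x^2 - 3*x + 8, the right-hand side is ∫_0^2 (-3*x^2 - 3*x + 8) v dx − 2·v(2).
Compatibility check (pure Neumann): taking v ≡ 1 ∈ V gives 0 = ∫_0^2 f dx + (-2) − (0), i.e. ∫_0^2 f dx must equal u'(0) − u'(2) = 2. Indeed ∫_0^2 (-3*x^2 - 3*x + 8) dx = 2, so the data are compatible. The solution is then unique only up to an additive constant (fix it e.g. by requiring ∫_0^2 u dx = 0).


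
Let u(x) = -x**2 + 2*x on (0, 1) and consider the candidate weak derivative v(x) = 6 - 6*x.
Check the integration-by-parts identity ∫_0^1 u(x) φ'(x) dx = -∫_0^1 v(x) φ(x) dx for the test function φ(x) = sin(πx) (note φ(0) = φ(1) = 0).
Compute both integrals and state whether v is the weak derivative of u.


LHS = -2/π, RHS = -6/π. No, v is not the weak derivative of u.

u(x) = -x**2 + 2*x, classical derivative u'(x) = 2 - 2*x.
φ(x) = sin(πx), so φ'(x) = π*cos(π*x).
Note φ(0) = φ(1) = 0, so the boundary term u·φ vanishes.
LHS = ∫_0^1 u(x) φ'(x) dx = ∫_0^1 (-π*x^2*cos(π*x) + 2*π*x*cos(π*x)) dx. Term by term:
  ∫_0^1 -π*x^2*cos(π*x) dx = 2/π;  ∫_0^1 2*π*x*cos(π*x) dx = -4/π.
Sum: 2/π − 4/π = -2/π.
So LHS = -2/π.
∫_0^1 v(x) φ(x) dx = ∫_0^1 (-6*x*sin(π*x) + 6*sin(π*x)) dx. Term by term:
  ∫_0^1 6*sin(π*x) dx = 12/π;  ∫_0^1 -6*x*sin(π*x) dx = -6/π.
Sum: 12/π − 6/π = 6/π.
So RHS = -∫_0^1 v(x) φ(x) dx = -6/π.
LHS − RHS = 4/π ≠ 0, so the identity fails.
(For a valid weak derivative the identity must hold for EVERY test function, in particular this one. The failure shows v is NOT the weak derivative of u.)
Correct weak derivative would be u'(x) = 2 - 2*x.


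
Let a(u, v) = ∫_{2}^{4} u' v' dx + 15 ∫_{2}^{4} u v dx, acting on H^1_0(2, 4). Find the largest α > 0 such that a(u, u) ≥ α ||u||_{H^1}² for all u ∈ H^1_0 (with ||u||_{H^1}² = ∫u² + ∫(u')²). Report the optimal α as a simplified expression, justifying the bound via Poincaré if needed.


α = 1

Coercivity of a(·,·) on H^1_0(2, 4) means a(u, u) ≥ α ||u||_{H^1}² for every u ∈ H^1_0.
The interval has length L = 2, and Poincaré/coercivity depend only on L. Here a(u, u) = ∫(u')² + (15)·∫u².
Here c = 15 ≥ 1, so a(u,u) = ∫(u')² + c∫u² ≥ ∫(u')² + ∫u² = ||u||_{H^1}², i.e. α = 1 works. No larger α is possible: a(u,u) ≥ α||u||_{H^1}² means (1−α)∫(u')² ≥ (α−c)∫u², and for the modes u_n = sin(nπ(x−x₀)/L) (x₀ the left endpoint) one has ∫u_n²/∫(u_n')² = (L/(nπ))² → 0, so a(u_n,u_n)/||u_n||_{H^1}² → 1. Hence the optimal constant is α = 1.
Therefore α = 1.


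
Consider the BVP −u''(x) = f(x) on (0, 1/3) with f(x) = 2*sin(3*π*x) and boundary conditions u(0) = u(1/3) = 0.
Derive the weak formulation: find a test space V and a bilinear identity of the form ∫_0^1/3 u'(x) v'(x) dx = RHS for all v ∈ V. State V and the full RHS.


V = H^1_0(0, 1/3) (so v(0) = v(1/3) = 0); weak form: ∫_0^1/3 u'v' dx = ∫_0^1/3 (2*sin(3*π*x)) v dx for all v ∈ V.

Multiply both sides by a test function v and integrate from 0 to 1/3:
  ∫_0^1/3 −u''(x) v(x) dx = ∫_0^1/3 f(x) v(x) dx.
Integrate the LHS by parts once:
  ∫_0^1/3 −u'' v dx = −[u'(x) v(x)]_0^1/3 + ∫_0^1/3 u'(x) v'(x) dx.
Thus ∫_0^1/3 u'(x) v'(x) dx = ∫_0^1/3 f(x) v(x) dx + [u'(x) v(x)]_0^1/3.
Choose V so that boundary terms are either known or forced to vanish.
u is Dirichlet: u(0) = u(1/3) = 0. Let V = H^1_0(0, 1/3); then v(0) = v(1/3) = 0, and [u' v]_0^1/3 = 0.
Weak formulation: find u (satisfying any essential BC) such that ∫_0^1/3 u'(x) v'(x) dx = ∫_0^1/3 f v dx for all v ∈ V.
Substituting f(x) = 2*sin(3*π*x), the right-hand side is ∫_0^1/3 (2*sin(3*π*x)) v dx.


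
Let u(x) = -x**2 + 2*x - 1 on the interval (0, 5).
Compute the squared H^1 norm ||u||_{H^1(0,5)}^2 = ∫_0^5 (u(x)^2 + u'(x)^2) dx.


||u||_{H^1}^2 = 875/3

The H^1 norm (squared) on an interval (0, L) is
  ||u||_{H^1}^2 = ∫_0^L u(x)^2 dx + ∫_0^L u'(x)^2 dx.
Compute u'(x) = 2 - 2*x.
Then u(x)^2 = x**4 - 4*x**3 + 6*x**2 - 4*x + 1 and u'(x)^2 = 4*x**2 - 8*x + 4.
Integrate each monomial from 0 to 5 using ∫_0^5 c·x^n dx = c·5^(n+1)/(n+1):
  ∫_0^5 u(x)^2 dx = ∫_0^5 (x^4 - 4*x^3 + 6*x^2 - 4*x + 1) dx. Term by term:
    ∫_0^5 x^4 dx = 625;  ∫_0^5 -4*x^3 dx = -625;  ∫_0^5 6*x^2 dx = 250;
    ∫_0^5 -4*x dx = -50;  ∫_0^5 1 dx = 5.
  Sum: 625 − 625 + 250 − 50 + 5 = 205.
  ∫_0^5 u'(x)^2 dx = ∫_0^5 (4*x^2 - 8*x + 4) dx. Term by term:
    ∫_0^5 4*x^2 dx = 500/3;  ∫_0^5 -8*x dx = -100;  ∫_0^5 4 dx = 20.
  Sum: 500/3 − 100 + 20 = 260/3.
Adding: ||u||_{H^1}^2 = 205 + 260/3 = 875/3.


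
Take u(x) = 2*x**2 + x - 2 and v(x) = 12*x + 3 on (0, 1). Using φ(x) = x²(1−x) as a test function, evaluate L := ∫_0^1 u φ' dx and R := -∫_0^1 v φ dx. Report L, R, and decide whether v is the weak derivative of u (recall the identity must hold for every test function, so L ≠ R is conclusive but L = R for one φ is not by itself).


LHS = -17/60, RHS = -17/20. No, v is not the weak derivative of u.

u(x) = 2*x**2 + x - 2, classical derivative u'(x) = 4*x + 1.
φ(x) = x²(1−x), so φ'(x) = x*(2 - 3*x).
Note φ(0) = φ(1) = 0, so the boundary term u·φ vanishes.
LHS = ∫_0^1 u(x) φ'(x) dx = ∫_0^1 (-6*x^4 + x^3 + 8*x^2 - 4*x) dx. Term by term:
  ∫_0^1 -6*x^4 dx = -6/5;  ∫_0^1 x^3 dx = 1/4;  ∫_0^1 8*x^2 dx = 8/3;
  ∫_0^1 -4*x dx = -2.
Sum: -6/5 + 1/4 + 8/3 − 2 = -17/60.
So LHS = -17/60.
∫_0^1 v(x) φ(x) dx = ∫_0^1 (-12*x^4 + 9*x^3 + 3*x^2) dx. Term by term:
  ∫_0^1 -12*x^4 dx = -12/5;  ∫_0^1 9*x^3 dx = 9/4;  ∫_0^1 3*x^2 dx = 1.
Sum: -12/5 + 9/4 + 1 = 17/20.
So RHS = -∫_0^1 v(x) φ(x) dx = -17/20.
LHS − RHS = 17/30 ≠ 0, so the identity fails.
(For a valid weak derivative the identity must hold for EVERY test function, in particular this one. The failure shows v is NOT the weak derivative of u.)
Correct weak derivative would be u'(x) = 4*x + 1.


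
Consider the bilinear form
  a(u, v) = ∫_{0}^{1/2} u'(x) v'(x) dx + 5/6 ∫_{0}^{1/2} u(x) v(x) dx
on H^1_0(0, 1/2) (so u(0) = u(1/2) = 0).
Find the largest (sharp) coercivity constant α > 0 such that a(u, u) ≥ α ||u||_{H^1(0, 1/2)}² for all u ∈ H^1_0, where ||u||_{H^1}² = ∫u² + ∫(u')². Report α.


α = (5 + 24*π^2)/(6*(1 + 4*π^2))

Coercivity of a(·,·) on H^1_0(0, 1/2) means a(u, u) ≥ α ||u||_{H^1}² for every u ∈ H^1_0.
The interval has length L = 1/2, and Poincaré/coercivity depend only on L. Here a(u, u) = ∫(u')² + (5/6)·∫u².
Here 0 < c = 5/6 < 1. The condition a(u,u) ≥ α||u||_{H^1}² reads (1−α)∫(u')² ≥ (α−c)∫u². Any admissible α is ≤ 1 (rapidly oscillating u have ∫u²/∫(u')² → 0), and α = 1 would force 0 ≥ (1−c)∫u², impossible since c < 1; so 1−α > 0. By the sharp Poincaré inequality on H^1_0 of an interval of length L, ∫(u')² ≥ (π/L)²∫u² with equality for the first sine mode sin(π(x−x₀)/L) (x₀ the left endpoint), so the inequality holds for all u iff (1−α)(π/L)² ≥ α − c, i.e. α ≤ ((π/L)² + c)/((π/L)² + 1) = (1 + c(L/π)²)/(1 + (L/π)²). With (π/L)² = 4*π^2 and c = 5/6, the largest admissible constant is α = ((π/L)² + c)/((π/L)² + 1).
Simplifying, α = (5 + 24*π^2)/(6*(1 + 4*π^2)).


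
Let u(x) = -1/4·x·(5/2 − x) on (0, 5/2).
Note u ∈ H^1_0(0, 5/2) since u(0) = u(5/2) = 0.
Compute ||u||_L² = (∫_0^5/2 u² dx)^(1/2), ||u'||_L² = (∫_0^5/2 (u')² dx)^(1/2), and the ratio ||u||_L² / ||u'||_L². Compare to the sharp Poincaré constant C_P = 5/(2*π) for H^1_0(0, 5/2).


||u||_L² / ||u'||_L² = sqrt(10)/4 < C_P = 5/(2*π).

u(x) = -1/4·x·(5/2 − x), so u'(x) = x/2 - 5/8.
u(x) = -1/4·x·(5/2 − x) vanishes at x = 0 and x = 5/2, so u ∈ H^1_0(0, 5/2). Differentiate via the product rule and integrate the resulting polynomials term by term.
  ∫_0^5/2 u² dx = ∫_0^5/2 (x^4/16 - 5*x^3/16 + 25*x^2/64) dx. Term by term:
    ∫_0^5/2 x^4/16 dx = 625/512;  ∫_0^5/2 -5*x^3/16 dx = -3125/1024;  ∫_0^5/2 25*x^2/64 dx = 3125/1536.
  Sum: 625/512 − 3125/1024 + 3125/1536 = 625/3072.
  ∫_0^5/2 (u')² dx = ∫_0^5/2 (x^2/4 - 5*x/8 + 25/64) dx. Term by term:
    ∫_0^5/2 x^2/4 dx = 125/96;  ∫_0^5/2 -5*x/8 dx = -125/64;  ∫_0^5/2 25/64 dx = 125/128.
  Sum: 125/96 − 125/64 + 125/128 = 125/384.
∫_0^5/2 u² dx = 625/3072, so ||u||_L² = 25*sqrt(3)/96.
∫_0^5/2 (u')² dx = 125/384, so ||u'||_L² = 5*sqrt(30)/48.
Ratio ||u||_L² / ||u'||_L² = sqrt(10)/4.
Sharp Poincaré constant on H^1_0(0, 5/2) is C_P = L/π = 5/(2*π), achieved by sin(2*π/5·x).
A polynomial bump cannot attain the sharp Poincaré constant (only the first sine eigenfunction does), so the ratio is strictly less than C_P, consistent with ||u||_L² ≤ C_P ||u'||_L².


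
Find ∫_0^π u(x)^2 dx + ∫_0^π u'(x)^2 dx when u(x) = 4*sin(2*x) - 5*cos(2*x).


||u||_{H^1(0,π)}^2 = 205*π/2

u'(x) = 10*sin(2*x) + 8*cos(2*x).
Expand u² and (u')² and integrate term by term on (0, π), using: for integers n ≥ 1, ∫_0^π sin²(nx) dx = ∫_0^π cos²(nx) dx = π/2; for n ≠ n', ∫_0^π sin(nx)sin(n'x) dx = ∫_0^π cos(nx)cos(n'x) dx = 0; and by product-to-sum, ∫_0^π sin(nx)cos(n'x) dx = ½∫_0^π [sin((n+n')x) + sin((n−n')x)] dx, which is 0 when n+n' is even and 2n/(n²−n'²) when n+n' is odd (it need not vanish on (0, π)).
  u² squared terms: (-5)²·∫cos(2x)² dx = 25·π/2 = 25*π/2;  (4)²·∫sin(2x)² dx = 16·π/2 = 8*π.
  u² cross terms: 2·(-5)·(4)·∫cos(2x)·sin(2x) dx = -40·(0) = 0.
  So ∫_0^π u² dx = 25*π/2 + 8*π + 0 = 41*π/2.
  (u')² squared terms: (8)²·∫cos(2x)² dx = 64·π/2 = 32*π;  (10)²·∫sin(2x)² dx = 100·π/2 = 50*π.
  (u')² cross terms: 2·(8)·(10)·∫cos(2x)·sin(2x) dx = 160·(0) = 0.
  So ∫_0^π (u')² dx = 32*π + 50*π + 0 = 82*π.
||u||_{H^1}^2 = (41*π/2) + (82*π) = 205*π/2.


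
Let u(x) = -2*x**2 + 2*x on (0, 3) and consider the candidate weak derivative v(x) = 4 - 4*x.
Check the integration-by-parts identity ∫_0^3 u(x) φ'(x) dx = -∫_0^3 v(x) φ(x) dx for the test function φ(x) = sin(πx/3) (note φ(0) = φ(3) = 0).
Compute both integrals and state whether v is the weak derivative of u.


LHS = 24/π, RHS = 12/π. No, v is not the weak derivative of u.

u(x) = -2*x**2 + 2*x, classical derivative u'(x) = 2 - 4*x.
φ(x) = sin(πx/3), so φ'(x) = π*cos(π*x/3)/3.
Note φ(0) = φ(3) = 0, so the boundary term u·φ vanishes.
LHS = ∫_0^3 u(x) φ'(x) dx = ∫_0^3 (-2*π*x^2*cos(π*x/3)/3 + 2*π*x*cos(π*x/3)/3) dx. Term by term:
  ∫_0^3 -2*π*x^2*cos(π*x/3)/3 dx = 36/π;  ∫_0^3 2*π*x*cos(π*x/3)/3 dx = -12/π.
Sum: 36/π − 12/π = 24/π.
So LHS = 24/π.
∫_0^3 v(x) φ(x) dx = ∫_0^3 (-4*x*sin(π*x/3) + 4*sin(π*x/3)) dx. Term by term:
  ∫_0^3 4*sin(π*x/3) dx = 24/π;  ∫_0^3 -4*x*sin(π*x/3) dx = -36/π.
Sum: 24/π − 36/π = -12/π.
So RHS = -∫_0^3 v(x) φ(x) dx = 12/π.
LHS − RHS = 12/π ≠ 0, so the identity fails.
(For a valid weak derivative the identity must hold for EVERY test function, in particular this one. The failure shows v is NOT the weak derivative of u.)
Correct weak derivative would be u'(x) = 2 - 4*x.


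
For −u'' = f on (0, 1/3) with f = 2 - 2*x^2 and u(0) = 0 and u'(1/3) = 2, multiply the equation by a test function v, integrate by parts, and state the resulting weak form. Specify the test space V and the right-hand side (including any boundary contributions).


V = {v ∈ H^1(0, 1/3) : v(0) = 0} (test functions vanish at x = 0 where u is specified); weak form: ∫_0^1/3 u'v' dx = ∫_0^1/3 (2 - 2*x^2) v dx + 2·v(1/3) for all v ∈ V.

Multiply both sides by a test function v and integrate from 0 to 1/3:
  ∫_0^1/3 −u''(x) v(x) dx = ∫_0^1/3 f(x) v(x) dx.
Integrate the LHS by parts once:
  ∫_0^1/3 −u'' v dx = −[u'(x) v(x)]_0^1/3 + ∫_0^1/3 u'(x) v'(x) dx.
Thus ∫_0^1/3 u'(x) v'(x) dx = ∫_0^1/3 f(x) v(x) dx + [u'(x) v(x)]_0^1/3.
Choose V so that boundary terms are either known or forced to vanish.
Mixed BC: u(0) = 0 (Dirichlet) and u'(1/3) = 2 (Neumann). Define V = {v ∈ H^1(0, 1/3) : v(0) = 0}. Then [u' v]_0^1/3 = u'(1/3)·v(1/3) − u'(0)·0 = 2·v(1/3).
Weak formulation: find u (satisfying any essential BC) such that ∫_0^1/3 u'(x) v'(x) dx = ∫_0^1/3 f v dx + 2·v(1/3) for all v ∈ V (Dirichlet at 0 absorbed into V; Neumann datum at x = 1/3 contributes the boundary term).
Substituting f(x) = 2 - 2*x^2, the right-hand side is ∫_0^1/3 (2 - 2*x^2) v dx + 2·v(1/3).


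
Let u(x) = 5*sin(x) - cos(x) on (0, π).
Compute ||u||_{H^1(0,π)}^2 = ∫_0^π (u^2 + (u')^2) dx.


||u||_{H^1(0,π)}^2 = 26*π

u'(x) = sin(x) + 5*cos(x).
Expand u² and (u')² and integrate term by term on (0, π), using: for integers n ≥ 1, ∫_0^π sin²(nx) dx = ∫_0^π cos²(nx) dx = π/2; for n ≠ n', ∫_0^π sin(nx)sin(n'x) dx = ∫_0^π cos(nx)cos(n'x) dx = 0; and by product-to-sum, ∫_0^π sin(nx)cos(n'x) dx = ½∫_0^π [sin((n+n')x) + sin((n−n')x)] dx, which is 0 when n+n' is even and 2n/(n²−n'²) when n+n' is odd (it need not vanish on (0, π)).
  u² squared terms: (-1)²·∫cos(x)² dx = 1·π/2 = π/2;  (5)²·∫sin(x)² dx = 25·π/2 = 25*π/2.
  u² cross terms: 2·(-1)·(5)·∫cos(x)·sin(x) dx = -10·(0) = 0.
  So ∫_0^π u² dx = π/2 + 25*π/2 + 0 = 13*π.
  (u')² squared terms: (5)²·∫cos(x)² dx = 25·π/2 = 25*π/2;  (1)²·∫sin(x)² dx = 1·π/2 = π/2.
  (u')² cross terms: 2·(5)·(1)·∫cos(x)·sin(x) dx = 10·(0) = 0.
  So ∫_0^π (u')² dx = 25*π/2 + π/2 + 0 = 13*π.
||u||_{H^1}^2 = (13*π) + (13*π) = 26*π.


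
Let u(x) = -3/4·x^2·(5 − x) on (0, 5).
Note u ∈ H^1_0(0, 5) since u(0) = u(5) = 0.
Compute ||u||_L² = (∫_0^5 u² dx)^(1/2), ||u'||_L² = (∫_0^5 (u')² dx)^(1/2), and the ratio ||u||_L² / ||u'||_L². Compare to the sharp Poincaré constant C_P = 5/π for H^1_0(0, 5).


||u||_L² / ||u'||_L² = 5*sqrt(14)/14 < C_P = 5/π.

u(x) = -3/4·x^2·(5 − x), so u'(x) = 3*x*(3*x - 10)/4.
u(x) = -3/4·x^2·(5 − x) vanishes at x = 0 and x = 5, so u ∈ H^1_0(0, 5). Differentiate via the product rule and integrate the resulting polynomials term by term.
  ∫_0^5 u² dx = ∫_0^5 (9*x^6/16 - 45*x^5/8 + 225*x^4/16) dx. Term by term:
    ∫_0^5 9*x^6/16 dx = 703125/112;  ∫_0^5 -45*x^5/8 dx = -234375/16;  ∫_0^5 225*x^4/16 dx = 140625/16.
  Sum: 703125/112 − 234375/16 + 140625/16 = 46875/112.
  ∫_0^5 (u')² dx = ∫_0^5 (81*x^4/16 - 135*x^3/4 + 225*x^2/4) dx. Term by term:
    ∫_0^5 81*x^4/16 dx = 50625/16;  ∫_0^5 -135*x^3/4 dx = -84375/16;  ∫_0^5 225*x^2/4 dx = 9375/4.
  Sum: 50625/16 − 84375/16 + 9375/4 = 1875/8.
∫_0^5 u² dx = 46875/112, so ||u||_L² = 125*sqrt(21)/28.
∫_0^5 (u')² dx = 1875/8, so ||u'||_L² = 25*sqrt(6)/4.
Ratio ||u||_L² / ||u'||_L² = 5*sqrt(14)/14.
Sharp Poincaré constant on H^1_0(0, 5) is C_P = L/π = 5/π, achieved by sin(π/5·x).
A polynomial bump cannot attain the sharp Poincaré constant (only the first sine eigenfunction does), so the ratio is strictly less than C_P, consistent with ||u||_L² ≤ C_P ||u'||_L².


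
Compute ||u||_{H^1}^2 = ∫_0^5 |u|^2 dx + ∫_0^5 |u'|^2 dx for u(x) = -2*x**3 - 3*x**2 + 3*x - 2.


||u||_{H^1}^2 = 1491635/14

The H^1 norm (squared) on an interval (0, L) is
  ||u||_{H^1}^2 = ∫_0^L u(x)^2 dx + ∫_0^L u'(x)^2 dx.
Compute u'(x) = -6*x**2 - 6*x + 3.
Then u(x)^2 = 4*x**6 + 12*x**5 - 3*x**4 - 10*x**3 + 21*x**2 - 12*x + 4 and u'(x)^2 = 36*x**4 + 72*x**3 - 36*x + 9.
Integrate each monomial from 0 to 5 using ∫_0^5 c·x^n dx = c·5^(n+1)/(n+1):
  ∫_0^5 u(x)^2 dx = ∫_0^5 (4*x^6 + 12*x^5 - 3*x^4 - 10*x^3 + 21*x^2 - 12*x + 4) dx. Term by term:
    ∫_0^5 4*x^6 dx = 312500/7;  ∫_0^5 12*x^5 dx = 31250;  ∫_0^5 -3*x^4 dx = -1875;
    ∫_0^5 -10*x^3 dx = -3125/2;  ∫_0^5 21*x^2 dx = 875;  ∫_0^5 -12*x dx = -150;
    ∫_0^5 4 dx = 20.
  Sum: 312500/7 + 31250 − 1875 − 3125/2 + 875 − 150 + 20 = 1024805/14.
  ∫_0^5 u'(x)^2 dx = ∫_0^5 (36*x^4 + 72*x^3 - 36*x + 9) dx. Term by term:
    ∫_0^5 36*x^4 dx = 22500;  ∫_0^5 72*x^3 dx = 11250;  ∫_0^5 -36*x dx = -450;
    ∫_0^5 9 dx = 45.
  Sum: 22500 + 11250 − 450 + 45 = 33345.
Adding: ||u||_{H^1}^2 = 1024805/14 + 33345 = 1491635/14.


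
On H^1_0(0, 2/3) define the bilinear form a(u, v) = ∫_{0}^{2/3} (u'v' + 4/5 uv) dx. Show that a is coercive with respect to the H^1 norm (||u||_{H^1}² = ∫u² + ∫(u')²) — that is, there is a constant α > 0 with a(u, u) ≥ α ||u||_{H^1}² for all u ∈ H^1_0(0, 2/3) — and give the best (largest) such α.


α = (16 + 45*π^2)/(5*(4 + 9*π^2))

Coercivity of a(·,·) on H^1_0(0, 2/3) means a(u, u) ≥ α ||u||_{H^1}² for every u ∈ H^1_0.
The interval has length L = 2/3, and Poincaré/coercivity depend only on L. Here a(u, u) = ∫(u')² + (4/5)·∫u².
Here 0 < c = 4/5 < 1. The condition a(u,u) ≥ α||u||_{H^1}² reads (1−α)∫(u')² ≥ (α−c)∫u². Any admissible α is ≤ 1 (rapidly oscillating u have ∫u²/∫(u')² → 0), and α = 1 would force 0 ≥ (1−c)∫u², impossible since c < 1; so 1−α > 0. By the sharp Poincaré inequality on H^1_0 of an interval of length L, ∫(u')² ≥ (π/L)²∫u² with equality for the first sine mode sin(π(x−x₀)/L) (x₀ the left endpoint), so the inequality holds for all u iff (1−α)(π/L)² ≥ α − c, i.e. α ≤ ((π/L)² + c)/((π/L)² + 1) = (1 + c(L/π)²)/(1 + (L/π)²). With (π/L)² = 9*π^2/4 and c = 4/5, the largest admissible constant is α = ((π/L)² + c)/((π/L)² + 1).
Simplifying, α = (16 + 45*π^2)/(5*(4 + 9*π^2)).


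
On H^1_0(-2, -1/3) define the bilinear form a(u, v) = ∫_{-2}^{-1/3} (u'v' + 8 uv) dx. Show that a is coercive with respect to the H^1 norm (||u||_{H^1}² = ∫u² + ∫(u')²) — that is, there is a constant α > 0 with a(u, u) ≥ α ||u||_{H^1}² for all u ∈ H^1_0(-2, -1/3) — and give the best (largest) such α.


α = 1

Coercivity of a(·,·) on H^1_0(-2, -1/3) means a(u, u) ≥ α ||u||_{H^1}² for every u ∈ H^1_0.
The interval has length L = 5/3, and Poincaré/coercivity depend only on L. Here a(u, u) = ∫(u')² + (8)·∫u².
Here c = 8 ≥ 1, so a(u,u) = ∫(u')² + c∫u² ≥ ∫(u')² + ∫u² = ||u||_{H^1}², i.e. α = 1 works. No larger α is possible: a(u,u) ≥ α||u||_{H^1}² means (1−α)∫(u')² ≥ (α−c)∫u², and for the modes u_n = sin(nπ(x−x₀)/L) (x₀ the left endpoint) one has ∫u_n²/∫(u_n')² = (L/(nπ))² → 0, so a(u_n,u_n)/||u_n||_{H^1}² → 1. Hence the optimal constant is α = 1.
Therefore α = 1.


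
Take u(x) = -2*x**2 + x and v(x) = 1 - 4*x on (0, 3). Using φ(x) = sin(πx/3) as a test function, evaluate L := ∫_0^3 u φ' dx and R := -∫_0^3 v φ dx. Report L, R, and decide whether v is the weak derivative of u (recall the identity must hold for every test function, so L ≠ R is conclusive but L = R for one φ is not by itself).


LHS = 30/π, RHS = 30/π. Yes, v = u' weakly.

u(x) = -2*x**2 + x, classical derivative u'(x) = 1 - 4*x.
φ(x) = sin(πx/3), so φ'(x) = π*cos(π*x/3)/3.
Note φ(0) = φ(3) = 0, so the boundary term u·φ vanishes.
LHS = ∫_0^3 u(x) φ'(x) dx = ∫_0^3 (-2*π*x^2*cos(π*x/3)/3 + π*x*cos(π*x/3)/3) dx. Term by term:
  ∫_0^3 -2*π*x^2*cos(π*x/3)/3 dx = 36/π;  ∫_0^3 π*x*cos(π*x/3)/3 dx = -6/π.
Sum: 36/π − 6/π = 30/π.
So LHS = 30/π.
∫_0^3 v(x) φ(x) dx = ∫_0^3 (-4*x*sin(π*x/3) + sin(π*x/3)) dx. Term by term:
  ∫_0^3 -4*x*sin(π*x/3) dx = -36/π;  ∫_0^3 sin(π*x/3) dx = 6/π.
Sum: -36/π + 6/π = -30/π.
So RHS = -∫_0^3 v(x) φ(x) dx = 30/π.
LHS = RHS, so the identity holds for this test φ.
Moreover u is smooth here and v(x) = u'(x) = 1 - 4*x pointwise, so the identity holds for every test function. Hence v is the weak derivative of u.


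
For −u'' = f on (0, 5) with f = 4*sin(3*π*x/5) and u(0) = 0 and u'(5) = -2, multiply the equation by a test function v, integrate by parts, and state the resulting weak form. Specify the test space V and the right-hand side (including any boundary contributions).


V = {v ∈ H^1(0, 5) : v(0) = 0} (test functions vanish at x = 0 where u is specified); weak form: ∫_0^5 u'v' dx = ∫_0^5 (4*sin(3*π*x/5)) v dx − 2·v(5) for all v ∈ V.

Multiply both sides by a test function v and integrate from 0 to 5:
  ∫_0^5 −u''(x) v(x) dx = ∫_0^5 f(x) v(x) dx.
Integrate the LHS by parts once:
  ∫_0^5 −u'' v dx = −[u'(x) v(x)]_0^5 + ∫_0^5 u'(x) v'(x) dx.
Thus ∫_0^5 u'(x) v'(x) dx = ∫_0^5 f(x) v(x) dx + [u'(x) v(x)]_0^5.
Choose V so that boundary terms are either known or forced to vanish.
Mixed BC: u(0) = 0 (Dirichlet) and u'(5) = -2 (Neumann). Define V = {v ∈ H^1(0, 5) : v(0) = 0}. Then [u' v]_0^5 = u'(5)·v(5) − u'(0)·0 = − 2·v(5).
Weak formulation: find u (satisfying any essential BC) such that ∫_0^5 u'(x) v'(x) dx = ∫_0^5 f v dx − 2·v(5) for all v ∈ V (Dirichlet at 0 absorbed into V; Neumann datum at x = 5 contributes the boundary term).
Substituting f(x) = 4*sin(3*π*x/5), the right-hand side is ∫_0^5 (4*sin(3*π*x/5)) v dx − 2·v(5).


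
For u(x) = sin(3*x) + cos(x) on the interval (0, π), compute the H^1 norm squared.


||u||_{H^1(0,π)}^2 = 6*π

u'(x) = -sin(x) + 3*cos(3*x).
Expand u² and (u')² and integrate term by term on (0, π), using: for integers n ≥ 1, ∫_0^π sin²(nx) dx = ∫_0^π cos²(nx) dx = π/2; for n ≠ n', ∫_0^π sin(nx)sin(n'x) dx = ∫_0^π cos(nx)cos(n'x) dx = 0; and by product-to-sum, ∫_0^π sin(nx)cos(n'x) dx = ½∫_0^π [sin((n+n')x) + sin((n−n')x)] dx, which is 0 when n+n' is even and 2n/(n²−n'²) when n+n' is odd (it need not vanish on (0, π)).
  u² squared terms: (1)²·∫cos(x)² dx = 1·π/2 = π/2;  (1)²·∫sin(3x)² dx = 1·π/2 = π/2.
  u² cross terms: 2·(1)·(1)·∫cos(x)·sin(3x) dx = 2·(0) = 0.
  So ∫_0^π u² dx = π/2 + π/2 + 0 = π.
  (u')² squared terms: (-1)²·∫sin(x)² dx = 1·π/2 = π/2;  (3)²·∫cos(3x)² dx = 9·π/2 = 9*π/2.
  (u')² cross terms: 2·(-1)·(3)·∫sin(x)·cos(3x) dx = -6·(0) = 0.
  So ∫_0^π (u')² dx = π/2 + 9*π/2 + 0 = 5*π.
||u||_{H^1}^2 = (π) + (5*π) = 6*π.


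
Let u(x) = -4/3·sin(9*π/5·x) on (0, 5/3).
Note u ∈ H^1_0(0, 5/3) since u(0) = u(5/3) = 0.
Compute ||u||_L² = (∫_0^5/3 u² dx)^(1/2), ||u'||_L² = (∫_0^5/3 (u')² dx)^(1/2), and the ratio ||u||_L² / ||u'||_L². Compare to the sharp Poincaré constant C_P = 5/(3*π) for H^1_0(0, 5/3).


||u||_L² / ||u'||_L² = 5/(9*π) < C_P = 5/(3*π).

u(x) = -4/3·sin(9*π/5·x), so u'(x) = -12*π*cos(9*π*x/5)/5.
Writing u(x) = A·sin(kπx/L) with A = -4/3 and k = 3, use ∫_0^L sin²(kπx/L) dx = L/2 and ∫_0^L cos²(kπx/L) dx = L/2.
u² = 16/9·sin²(9*π/5·x) and (u')² = 144*π^2/25·cos²(9*π/5·x), and each of sin², cos² integrates to L/2 = 5/6 over (0, 5/3).
∫_0^5/3 u² dx = 40/27, so ||u||_L² = 2*sqrt(30)/9.
∫_0^5/3 (u')² dx = 24*π^2/5, so ||u'||_L² = 2*sqrt(30)*π/5.
Ratio ||u||_L² / ||u'||_L² = 5/(9*π).
Sharp Poincaré constant on H^1_0(0, 5/3) is C_P = L/π = 5/(3*π), achieved by sin(3*π/5·x).
This is the k = 3 harmonic; the ratio L/(kπ) is strictly less than C_P = L/π, consistent with the sharp inequality ||u||_L² ≤ C_P ||u'||_L².


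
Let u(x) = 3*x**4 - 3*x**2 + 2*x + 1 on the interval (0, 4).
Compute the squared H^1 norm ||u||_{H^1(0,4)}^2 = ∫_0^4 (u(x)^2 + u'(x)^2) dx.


||u||_{H^1}^2 = 8125772/15

The H^1 norm (squared) on an interval (0, L) is
  ||u||_{H^1}^2 = ∫_0^L u(x)^2 dx + ∫_0^L u'(x)^2 dx.
Compute u'(x) = 12*x**3 - 6*x + 2.
Then u(x)^2 = 9*x**8 - 18*x**6 + 12*x**5 + 15*x**4 - 12*x**3 - 2*x**2 + 4*x + 1 and u'(x)^2 = 144*x**6 - 144*x**4 + 48*x**3 + 36*x**2 - 24*x + 4.
Integrate each monomial from 0 to 4 using ∫_0^4 c·x^n dx = c·4^(n+1)/(n+1):
  ∫_0^4 u(x)^2 dx = ∫_0^4 (9*x^8 - 18*x^6 + 12*x^5 + 15*x^4 - 12*x^3 - 2*x^2 + 4*x + 1) dx. Term by term:
    ∫_0^4 9*x^8 dx = 262144;  ∫_0^4 -18*x^6 dx = -294912/7;  ∫_0^4 12*x^5 dx = 8192;
    ∫_0^4 15*x^4 dx = 3072;  ∫_0^4 -12*x^3 dx = -768;  ∫_0^4 -2*x^2 dx = -128/3;
    ∫_0^4 4*x dx = 32;  ∫_0^4 1 dx = 4.
  Sum: 262144 − 294912/7 + 8192 + 3072 − 768 − 128/3 + 32 + 4 = 4840564/21.
  ∫_0^4 u'(x)^2 dx = ∫_0^4 (144*x^6 - 144*x^4 + 48*x^3 + 36*x^2 - 24*x + 4) dx. Term by term:
    ∫_0^4 144*x^6 dx = 2359296/7;  ∫_0^4 -144*x^4 dx = -147456/5;  ∫_0^4 48*x^3 dx = 3072;
    ∫_0^4 36*x^2 dx = 768;  ∫_0^4 -24*x dx = -192;  ∫_0^4 4 dx = 16.
  Sum: 2359296/7 − 147456/5 + 3072 + 768 − 192 + 16 = 10892528/35.
Adding: ||u||_{H^1}^2 = 4840564/21 + 10892528/35 = 8125772/15.


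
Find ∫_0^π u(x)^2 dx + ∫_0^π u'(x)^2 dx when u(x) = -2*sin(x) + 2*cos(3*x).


||u||_{H^1(0,π)}^2 = 24*π

u'(x) = -6*sin(3*x) - 2*cos(x).
Expand u² and (u')² and integrate term by term on (0, π), using: for integers n ≥ 1, ∫_0^π sin²(nx) dx = ∫_0^π cos²(nx) dx = π/2; for n ≠ n', ∫_0^π sin(nx)sin(n'x) dx = ∫_0^π cos(nx)cos(n'x) dx = 0; and by product-to-sum, ∫_0^π sin(nx)cos(n'x) dx = ½∫_0^π [sin((n+n')x) + sin((n−n')x)] dx, which is 0 when n+n' is even and 2n/(n²−n'²) when n+n' is odd (it need not vanish on (0, π)).
  u² squared terms: (-2)²·∫sin(x)² dx = 4·π/2 = 2*π;  (2)²·∫cos(3x)² dx = 4·π/2 = 2*π.
  u² cross terms: 2·(-2)·(2)·∫sin(x)·cos(3x) dx = -8·(0) = 0.
  So ∫_0^π u² dx = 2*π + 2*π + 0 = 4*π.
  (u')² squared terms: (-6)²·∫sin(3x)² dx = 36·π/2 = 18*π;  (-2)²·∫cos(x)² dx = 4·π/2 = 2*π.
  (u')² cross terms: 2·(-6)·(-2)·∫sin(3x)·cos(x) dx = 24·(0) = 0.
  So ∫_0^π (u')² dx = 18*π + 2*π + 0 = 20*π.
||u||_{H^1}^2 = (4*π) + (20*π) = 24*π.


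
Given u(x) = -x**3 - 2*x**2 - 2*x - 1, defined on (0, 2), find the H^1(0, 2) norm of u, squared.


||u||_{H^1}^2 = 47434/105

The H^1 norm (squared) on an interval (0, L) is
  ||u||_{H^1}^2 = ∫_0^L u(x)^2 dx + ∫_0^L u'(x)^2 dx.
Compute u'(x) = -3*x**2 - 4*x - 2.
Then u(x)^2 = x**6 + 4*x**5 + 8*x**4 + 10*x**3 + 8*x**2 + 4*x + 1 and u'(x)^2 = 9*x**4 + 24*x**3 + 28*x**2 + 16*x + 4.
Integrate each monomial from 0 to 2 using ∫_0^2 c·x^n dx = c·2^(n+1)/(n+1):
  ∫_0^2 u(x)^2 dx = ∫_0^2 (x^6 + 4*x^5 + 8*x^4 + 10*x^3 + 8*x^2 + 4*x + 1) dx. Term by term:
    ∫_0^2 x^6 dx = 128/7;  ∫_0^2 4*x^5 dx = 128/3;  ∫_0^2 8*x^4 dx = 256/5;
    ∫_0^2 10*x^3 dx = 40;  ∫_0^2 8*x^2 dx = 64/3;  ∫_0^2 4*x dx = 8;
    ∫_0^2 1 dx = 2.
  Sum: 128/7 + 128/3 + 256/5 + 40 + 64/3 + 8 + 2 = 6422/35.
  ∫_0^2 u'(x)^2 dx = ∫_0^2 (9*x^4 + 24*x^3 + 28*x^2 + 16*x + 4) dx. Term by term:
    ∫_0^2 9*x^4 dx = 288/5;  ∫_0^2 24*x^3 dx = 96;  ∫_0^2 28*x^2 dx = 224/3;
    ∫_0^2 16*x dx = 32;  ∫_0^2 4 dx = 8.
  Sum: 288/5 + 96 + 224/3 + 32 + 8 = 4024/15.
Adding: ||u||_{H^1}^2 = 6422/35 + 4024/15 = 47434/105.
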